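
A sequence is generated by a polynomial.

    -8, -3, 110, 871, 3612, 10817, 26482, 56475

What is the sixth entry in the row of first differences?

Δ: 5, 113, 761, 2741, 7205, 15665, 29993
Δ²: 108, 648, 1980, 4464, 8460, 14328
Δ³: 540, 1332, 2484, 3996, 5868
Δ⁴: 792, 1152, 1512, 1872
Δ⁵: 360, 360, 360

15665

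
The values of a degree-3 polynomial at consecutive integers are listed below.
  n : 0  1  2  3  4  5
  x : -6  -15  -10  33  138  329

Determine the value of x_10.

3414

D1: -9  5  43  105  191
D2: 14  38  62  86
D3: 24  24  24
Constant third difference = 24, so extend:
86 + 24 = 110;  191 + 110 = 301;  329 + 301 = 630
110 + 24 = 134;  301 + 134 = 435;  630 + 435 = 1065
134 + 24 = 158;  435 + 158 = 593;  1065 + 593 = 1658
158 + 24 = 182;  593 + 182 = 775;  1658 + 775 = 2433
182 + 24 = 206;  775 + 206 = 981;  2433 + 981 = 3414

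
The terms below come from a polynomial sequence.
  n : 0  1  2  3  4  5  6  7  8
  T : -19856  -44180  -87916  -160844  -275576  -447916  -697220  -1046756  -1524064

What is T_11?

-4069660

-24324  -43736  -72928  -114732  -172340  -249304  -349536  -477308
-19412  -29192  -41804  -57608  -76964  -100232  -127772
-9780  -12612  -15804  -19356  -23268  -27540
-2832  -3192  -3552  -3912  -4272
-360  -360  -360  -360
The fifth differences are constant (-360).
-4272 − 360 = -4632;  -27540 − 4632 = -32172;  -127772 − 32172 = -159944;  -477308 − 159944 = -637252;  -1524064 − 637252 = -2161316
-4632 − 360 = -4992;  -32172 − 4992 = -37164;  -159944 − 37164 = -197108;  -637252 − 197108 = -834360;  -2161316 − 834360 = -2995676
-4992 − 360 = -5352;  -37164 − 5352 = -42516;  -197108 − 42516 = -239624;  -834360 − 239624 = -1073984;  -2995676 − 1073984 = -4069660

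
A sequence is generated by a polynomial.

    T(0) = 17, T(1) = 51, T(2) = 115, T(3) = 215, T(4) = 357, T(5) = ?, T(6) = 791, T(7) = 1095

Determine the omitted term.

Using the first 5 terms:
D1: 34  64  100  142
D2: 30  36  42
D3: 6  6
Constant third difference = 6.
Extend forward: 42 + 6 = 48;  142 + 48 = 190;  357 + 190 = 547

547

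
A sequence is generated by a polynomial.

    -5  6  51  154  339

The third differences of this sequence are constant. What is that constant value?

24

First differences: 11, 45, 103, 185
Second differences: 34, 58, 82
Third differences: 24, 24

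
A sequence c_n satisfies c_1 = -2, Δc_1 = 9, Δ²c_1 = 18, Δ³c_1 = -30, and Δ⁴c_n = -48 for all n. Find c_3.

34

Build the table forward from the leading diagonal:
Fourth differences: -48  -48  -48
Third differences: -30  -78  -126
Second differences: 18  -12  -90
First differences: 9  27  15
c: -2  7  34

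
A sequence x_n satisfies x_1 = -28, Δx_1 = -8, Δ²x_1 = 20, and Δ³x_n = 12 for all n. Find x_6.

252

Build the table forward from the leading diagonal:
Third differences: 12, 12, 12, 12, 12, 12
Second differences: 20, 32, 44, 56, 68, 80
First differences: -8, 12, 44, 88, 144, 212
x: -28, -36, -24, 20, 108, 252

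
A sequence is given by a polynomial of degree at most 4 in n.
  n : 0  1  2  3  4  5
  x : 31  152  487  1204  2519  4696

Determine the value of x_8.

19759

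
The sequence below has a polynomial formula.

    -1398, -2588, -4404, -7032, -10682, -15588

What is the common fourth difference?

First differences: -1190, -1816, -2628, -3650, -4906
Second differences: -626, -812, -1022, -1256
Third differences: -186, -210, -234
Fourth differences: -24, -24

-24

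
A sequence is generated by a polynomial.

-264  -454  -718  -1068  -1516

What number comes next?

-190  -264  -350  -448
-74  -86  -98
-12  -12
Constant third difference = -12, so extend:
-98 − 12 = -110;  -448 − 110 = -558;  -1516 − 558 = -2074

-2074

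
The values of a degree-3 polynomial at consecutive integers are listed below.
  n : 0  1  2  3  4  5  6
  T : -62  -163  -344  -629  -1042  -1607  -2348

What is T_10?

-7552

Δ: -101, -181, -285, -413, -565, -741
Δ²: -80, -104, -128, -152, -176
Δ³: -24, -24, -24, -24
Constant third difference = -24, so extend:
-176 − 24 = -200;  -741 − 200 = -941;  -2348 − 941 = -3289
-200 − 24 = -224;  -941 − 224 = -1165;  -3289 − 1165 = -4454
-224 − 24 = -248;  -1165 − 248 = -1413;  -4454 − 1413 = -5867
-248 − 24 = -272;  -1413 − 272 = -1685;  -5867 − 1685 = -7552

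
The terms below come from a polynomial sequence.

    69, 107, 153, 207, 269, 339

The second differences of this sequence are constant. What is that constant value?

D1: 38, 46, 54, 62, 70
D2: 8, 8, 8, 8

8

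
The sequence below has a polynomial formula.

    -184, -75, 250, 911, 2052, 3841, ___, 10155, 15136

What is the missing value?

Using the first 6 terms:
109  325  661  1141  1789
216  336  480  648
120  144  168
24  24
Constant fourth difference = 24.
Extend forward: 168 + 24 = 192;  648 + 192 = 840;  1789 + 840 = 2629;  3841 + 2629 = 6470

6470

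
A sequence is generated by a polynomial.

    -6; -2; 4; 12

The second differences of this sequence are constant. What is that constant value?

D1: 4, 6, 8
D2: 2, 2

2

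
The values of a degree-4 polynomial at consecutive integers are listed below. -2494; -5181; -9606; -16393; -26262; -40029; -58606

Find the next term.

-83001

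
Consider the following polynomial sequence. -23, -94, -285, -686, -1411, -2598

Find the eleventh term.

-21973

Δ: -71, -191, -401, -725, -1187
Δ²: -120, -210, -324, -462
Δ³: -90, -114, -138
Δ⁴: -24, -24
The fourth differences are constant (-24).
-138 − 24 = -162;  -462 − 162 = -624;  -1187 − 624 = -1811;  -2598 − 1811 = -4409
-162 − 24 = -186;  -624 − 186 = -810;  -1811 − 810 = -2621;  -4409 − 2621 = -7030
-186 − 24 = -210;  -810 − 210 = -1020;  -2621 − 1020 = -3641;  -7030 − 3641 = -10671
-210 − 24 = -234;  -1020 − 234 = -1254;  -3641 − 1254 = -4895;  -10671 − 4895 = -15566
-234 − 24 = -258;  -1254 − 258 = -1512;  -4895 − 1512 = -6407;  -15566 − 6407 = -21973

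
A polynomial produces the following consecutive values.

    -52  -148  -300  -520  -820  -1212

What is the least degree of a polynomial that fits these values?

3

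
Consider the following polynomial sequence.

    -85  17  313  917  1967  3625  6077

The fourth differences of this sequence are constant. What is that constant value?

D1: 102, 296, 604, 1050, 1658, 2452
D2: 194, 308, 446, 608, 794
D3: 114, 138, 162, 186
D4: 24, 24, 24

24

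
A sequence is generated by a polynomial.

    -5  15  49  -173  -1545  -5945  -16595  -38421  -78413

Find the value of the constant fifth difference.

D1: 20, 34, -222, -1372, -4400, -10650, -21826, -39992
D2: 14, -256, -1150, -3028, -6250, -11176, -18166
D3: -270, -894, -1878, -3222, -4926, -6990
D4: -624, -984, -1344, -1704, -2064
D5: -360, -360, -360, -360

-360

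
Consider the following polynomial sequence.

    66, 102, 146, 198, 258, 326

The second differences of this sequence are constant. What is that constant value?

8

Δ: 36, 44, 52, 60, 68
Δ²: 8, 8, 8, 8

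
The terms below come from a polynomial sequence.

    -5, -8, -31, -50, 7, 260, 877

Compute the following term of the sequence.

2074

D1: -3, -23, -19, 57, 253, 617
D2: -20, 4, 76, 196, 364
D3: 24, 72, 120, 168
D4: 48, 48, 48
Fourth differences constant at 48.
168 + 48 = 216;  364 + 216 = 580;  617 + 580 = 1197;  877 + 1197 = 2074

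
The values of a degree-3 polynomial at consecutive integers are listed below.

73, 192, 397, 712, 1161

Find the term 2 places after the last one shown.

2557

First differences: 119, 205, 315, 449
Second differences: 86, 110, 134
Third differences: 24, 24
Constant third difference = 24, so extend:
134 + 24 = 158;  449 + 158 = 607;  1161 + 607 = 1768
158 + 24 = 182;  607 + 182 = 789;  1768 + 789 = 2557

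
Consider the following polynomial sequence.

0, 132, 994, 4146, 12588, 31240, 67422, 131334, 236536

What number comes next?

Δ: 132, 862, 3152, 8442, 18652, 36182, 63912, 105202
Δ²: 730, 2290, 5290, 10210, 17530, 27730, 41290
Δ³: 1560, 3000, 4920, 7320, 10200, 13560
Δ⁴: 1440, 1920, 2400, 2880, 3360
Δ⁵: 480, 480, 480, 480
Constant fifth difference = 480, so extend:
3360 + 480 = 3840;  13560 + 3840 = 17400;  41290 + 17400 = 58690;  105202 + 58690 = 163892;  236536 + 163892 = 400428

400428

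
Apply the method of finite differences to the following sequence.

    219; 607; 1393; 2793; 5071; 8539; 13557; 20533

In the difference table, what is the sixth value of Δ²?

1958

D1: 388, 786, 1400, 2278, 3468, 5018, 6976
D2: 398, 614, 878, 1190, 1550, 1958
D3: 216, 264, 312, 360, 408
D4: 48, 48, 48, 48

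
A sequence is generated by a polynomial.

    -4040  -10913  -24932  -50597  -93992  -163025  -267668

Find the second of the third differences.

-6084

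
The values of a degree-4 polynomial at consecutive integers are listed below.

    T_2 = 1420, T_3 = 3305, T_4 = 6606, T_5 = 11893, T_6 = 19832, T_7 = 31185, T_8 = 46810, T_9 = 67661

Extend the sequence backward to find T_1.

477

First differences: 1885, 3301, 5287, 7939, 11353, 15625, 20851
Second differences: 1416, 1986, 2652, 3414, 4272, 5226
Third differences: 570, 666, 762, 858, 954
Fourth differences: 96, 96, 96, 96
The fourth differences are constant at 96.
Work back: 570 − 96 = 474;  1416 − 474 = 942;  1885 − 942 = 943;  1420 − 943 = 477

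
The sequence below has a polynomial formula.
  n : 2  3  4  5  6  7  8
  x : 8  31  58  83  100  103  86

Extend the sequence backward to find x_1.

D1: 23  27  25  17  3  -17
D2: 4  -2  -8  -14  -20
D3: -6  -6  -6  -6
The third differences are constant at -6.
Work back: 4 + 6 = 10;  23 − 10 = 13;  8 − 13 = -5

-5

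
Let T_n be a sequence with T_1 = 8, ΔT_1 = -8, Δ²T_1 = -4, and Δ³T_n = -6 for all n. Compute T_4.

Build the table forward from the leading diagonal:
Third differences: -6  -6  -6  -6
Second differences: -4  -10  -16  -22
First differences: -8  -12  -22  -38
T: 8  0  -12  -34

-34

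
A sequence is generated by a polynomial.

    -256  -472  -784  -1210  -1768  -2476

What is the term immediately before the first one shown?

-118

Δ: -216  -312  -426  -558  -708
Δ²: -96  -114  -132  -150
Δ³: -18  -18  -18
The third differences are constant at -18.
Work back: -96 + 18 = -78;  -216 + 78 = -138;  -256 + 138 = -118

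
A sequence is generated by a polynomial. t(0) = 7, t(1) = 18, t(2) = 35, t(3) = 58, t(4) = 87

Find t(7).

D1: 11  17  23  29
D2: 6  6  6
The second differences are constant (6).
29 + 6 = 35;  87 + 35 = 122
35 + 6 = 41;  122 + 41 = 163
41 + 6 = 47;  163 + 47 = 210

210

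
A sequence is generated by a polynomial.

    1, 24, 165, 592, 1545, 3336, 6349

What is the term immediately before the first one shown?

D1: 23, 141, 427, 953, 1791, 3013
D2: 118, 286, 526, 838, 1222
D3: 168, 240, 312, 384
D4: 72, 72, 72
The fourth differences are constant at 72.
Work back: 168 − 72 = 96;  118 − 96 = 22;  23 − 22 = 1;  1 − 1 = 0

0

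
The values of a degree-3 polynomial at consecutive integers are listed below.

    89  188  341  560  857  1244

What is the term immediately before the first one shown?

First differences: 99, 153, 219, 297, 387
Second differences: 54, 66, 78, 90
Third differences: 12, 12, 12
The third differences are constant at 12.
Work back: 54 − 12 = 42;  99 − 42 = 57;  89 − 57 = 32

32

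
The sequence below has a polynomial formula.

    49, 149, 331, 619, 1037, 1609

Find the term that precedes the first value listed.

7

100, 182, 288, 418, 572
82, 106, 130, 154
24, 24, 24
The third differences are constant at 24.
Work back: 82 − 24 = 58;  100 − 58 = 42;  49 − 42 = 7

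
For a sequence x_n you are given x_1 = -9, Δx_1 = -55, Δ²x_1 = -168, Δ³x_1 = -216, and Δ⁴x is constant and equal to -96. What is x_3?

-287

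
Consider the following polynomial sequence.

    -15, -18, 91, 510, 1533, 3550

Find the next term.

-3, 109, 419, 1023, 2017
112, 310, 604, 994
198, 294, 390
96, 96
The fourth differences are constant (96).
390 + 96 = 486;  994 + 486 = 1480;  2017 + 1480 = 3497;  3550 + 3497 = 7047

7047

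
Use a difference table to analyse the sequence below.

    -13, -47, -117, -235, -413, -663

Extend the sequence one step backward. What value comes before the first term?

Δ: -34, -70, -118, -178, -250
Δ²: -36, -48, -60, -72
Δ³: -12, -12, -12
The third differences are constant at -12.
Work back: -36 + 12 = -24;  -34 + 24 = -10;  -13 + 10 = -3

-3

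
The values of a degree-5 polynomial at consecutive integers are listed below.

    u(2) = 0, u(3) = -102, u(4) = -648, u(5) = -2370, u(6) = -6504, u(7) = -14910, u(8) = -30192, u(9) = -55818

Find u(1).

6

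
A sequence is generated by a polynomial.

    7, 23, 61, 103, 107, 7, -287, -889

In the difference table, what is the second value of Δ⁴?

First differences: 16, 38, 42, 4, -100, -294, -602
Second differences: 22, 4, -38, -104, -194, -308
Third differences: -18, -42, -66, -90, -114
Fourth differences: -24, -24, -24, -24

-24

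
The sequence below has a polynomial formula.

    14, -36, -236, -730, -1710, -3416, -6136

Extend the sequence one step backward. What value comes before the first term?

Δ: -50, -200, -494, -980, -1706, -2720
Δ²: -150, -294, -486, -726, -1014
Δ³: -144, -192, -240, -288
Δ⁴: -48, -48, -48
The fourth differences are constant at -48.
Work back: -144 + 48 = -96;  -150 + 96 = -54;  -50 + 54 = 4;  14 − 4 = 10

10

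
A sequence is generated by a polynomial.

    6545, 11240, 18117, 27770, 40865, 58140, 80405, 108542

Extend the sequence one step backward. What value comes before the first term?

3510

Δ: 4695  6877  9653  13095  17275  22265  28137
Δ²: 2182  2776  3442  4180  4990  5872
Δ³: 594  666  738  810  882
Δ⁴: 72  72  72  72
The fourth differences are constant at 72.
Work back: 594 − 72 = 522;  2182 − 522 = 1660;  4695 − 1660 = 3035;  6545 − 3035 = 3510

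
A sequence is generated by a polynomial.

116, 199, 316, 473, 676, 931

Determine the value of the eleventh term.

D1: 83, 117, 157, 203, 255
D2: 34, 40, 46, 52
D3: 6, 6, 6
Constant third difference = 6, so extend:
52 + 6 = 58;  255 + 58 = 313;  931 + 313 = 1244
58 + 6 = 64;  313 + 64 = 377;  1244 + 377 = 1621
64 + 6 = 70;  377 + 70 = 447;  1621 + 447 = 2068
70 + 6 = 76;  447 + 76 = 523;  2068 + 523 = 2591
76 + 6 = 82;  523 + 82 = 605;  2591 + 605 = 3196

3196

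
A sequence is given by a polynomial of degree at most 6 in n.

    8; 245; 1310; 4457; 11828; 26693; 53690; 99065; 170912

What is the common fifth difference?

240

First differences: 237, 1065, 3147, 7371, 14865, 26997, 45375, 71847
Second differences: 828, 2082, 4224, 7494, 12132, 18378, 26472
Third differences: 1254, 2142, 3270, 4638, 6246, 8094
Fourth differences: 888, 1128, 1368, 1608, 1848
Fifth differences: 240, 240, 240, 240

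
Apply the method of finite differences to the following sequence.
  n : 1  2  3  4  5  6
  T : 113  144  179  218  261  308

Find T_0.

86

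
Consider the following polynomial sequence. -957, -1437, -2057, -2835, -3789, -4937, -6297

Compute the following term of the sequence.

First differences: -480  -620  -778  -954  -1148  -1360
Second differences: -140  -158  -176  -194  -212
Third differences: -18  -18  -18  -18
Third differences constant at -18.
-212 − 18 = -230;  -1360 − 230 = -1590;  -6297 − 1590 = -7887

-7887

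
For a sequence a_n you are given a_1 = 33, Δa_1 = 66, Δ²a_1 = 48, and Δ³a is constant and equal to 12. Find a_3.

213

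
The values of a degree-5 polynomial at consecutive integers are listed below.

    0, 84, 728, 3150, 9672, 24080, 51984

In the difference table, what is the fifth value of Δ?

14408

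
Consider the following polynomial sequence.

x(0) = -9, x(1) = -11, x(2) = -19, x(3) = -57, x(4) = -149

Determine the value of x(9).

-2259

-2, -8, -38, -92
-6, -30, -54
-24, -24
The third differences are constant (-24).
-54 − 24 = -78;  -92 − 78 = -170;  -149 − 170 = -319
-78 − 24 = -102;  -170 − 102 = -272;  -319 − 272 = -591
-102 − 24 = -126;  -272 − 126 = -398;  -591 − 398 = -989
-126 − 24 = -150;  -398 − 150 = -548;  -989 − 548 = -1537
-150 − 24 = -174;  -548 − 174 = -722;  -1537 − 722 = -2259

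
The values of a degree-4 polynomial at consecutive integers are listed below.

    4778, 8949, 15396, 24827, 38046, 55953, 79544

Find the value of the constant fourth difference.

96

First differences: 4171, 6447, 9431, 13219, 17907, 23591
Second differences: 2276, 2984, 3788, 4688, 5684
Third differences: 708, 804, 900, 996
Fourth differences: 96, 96, 96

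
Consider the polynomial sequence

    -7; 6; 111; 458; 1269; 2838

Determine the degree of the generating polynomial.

13, 105, 347, 811, 1569
92, 242, 464, 758
150, 222, 294
72, 72
The fourth differences are constant, so the polynomial has degree 4.

4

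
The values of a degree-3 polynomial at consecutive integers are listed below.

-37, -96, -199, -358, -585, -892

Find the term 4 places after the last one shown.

D1: -59 , -103 , -159 , -227 , -307
D2: -44 , -56 , -68 , -80
D3: -12 , -12 , -12
The third differences are constant (-12).
-80 − 12 = -92;  -307 − 92 = -399;  -892 − 399 = -1291
-92 − 12 = -104;  -399 − 104 = -503;  -1291 − 503 = -1794
-104 − 12 = -116;  -503 − 116 = -619;  -1794 − 619 = -2413
-116 − 12 = -128;  -619 − 128 = -747;  -2413 − 747 = -3160

-3160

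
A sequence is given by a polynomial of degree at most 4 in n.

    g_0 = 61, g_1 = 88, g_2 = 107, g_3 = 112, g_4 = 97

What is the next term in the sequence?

56

Δ: 27 , 19 , 5 , -15
Δ²: -8 , -14 , -20
Δ³: -6 , -6
Third differences constant at -6.
-20 − 6 = -26;  -15 − 26 = -41;  97 − 41 = 56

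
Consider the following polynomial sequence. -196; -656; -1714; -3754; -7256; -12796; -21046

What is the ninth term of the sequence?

-48844

-460, -1058, -2040, -3502, -5540, -8250
-598, -982, -1462, -2038, -2710
-384, -480, -576, -672
-96, -96, -96
The fourth differences are constant (-96).
-672 − 96 = -768;  -2710 − 768 = -3478;  -8250 − 3478 = -11728;  -21046 − 11728 = -32774
-768 − 96 = -864;  -3478 − 864 = -4342;  -11728 − 4342 = -16070;  -32774 − 16070 = -48844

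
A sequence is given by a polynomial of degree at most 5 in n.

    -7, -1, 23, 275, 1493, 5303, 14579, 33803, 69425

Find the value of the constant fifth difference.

360

First differences: 6, 24, 252, 1218, 3810, 9276, 19224, 35622
Second differences: 18, 228, 966, 2592, 5466, 9948, 16398
Third differences: 210, 738, 1626, 2874, 4482, 6450
Fourth differences: 528, 888, 1248, 1608, 1968
Fifth differences: 360, 360, 360, 360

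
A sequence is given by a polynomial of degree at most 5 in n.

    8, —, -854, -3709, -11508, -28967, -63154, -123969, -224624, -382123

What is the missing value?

Using the last 8 terms:
-2855  -7799  -17459  -34187  -60815  -100655  -157499
-4944  -9660  -16728  -26628  -39840  -56844
-4716  -7068  -9900  -13212  -17004
-2352  -2832  -3312  -3792
-480  -480  -480
Constant fifth difference = -480.
Extend backward: -2352 + 480 = -1872;  -4716 + 1872 = -2844;  -4944 + 2844 = -2100;  -2855 + 2100 = -755;  -854 + 755 = -99

-99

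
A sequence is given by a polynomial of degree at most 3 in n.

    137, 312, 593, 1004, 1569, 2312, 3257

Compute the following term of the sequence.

4428

175, 281, 411, 565, 743, 945
106, 130, 154, 178, 202
24, 24, 24, 24
Constant third difference = 24, so extend:
202 + 24 = 226;  945 + 226 = 1171;  3257 + 1171 = 4428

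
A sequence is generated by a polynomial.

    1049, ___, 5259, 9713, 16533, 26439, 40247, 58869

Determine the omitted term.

2547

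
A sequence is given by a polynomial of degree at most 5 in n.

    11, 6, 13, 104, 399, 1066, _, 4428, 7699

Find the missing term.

2321

Using the first 6 terms:
First differences: -5  7  91  295  667
Second differences: 12  84  204  372
Third differences: 72  120  168
Fourth differences: 48  48
Constant fourth difference = 48.
Extend forward: 168 + 48 = 216;  372 + 216 = 588;  667 + 588 = 1255;  1066 + 1255 = 2321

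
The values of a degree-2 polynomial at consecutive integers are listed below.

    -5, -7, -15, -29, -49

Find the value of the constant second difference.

-6

First differences: -2, -8, -14, -20
Second differences: -6, -6, -6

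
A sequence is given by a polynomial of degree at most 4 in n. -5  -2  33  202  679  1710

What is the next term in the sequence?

D1: 3  35  169  477  1031
D2: 32  134  308  554
D3: 102  174  246
D4: 72  72
Constant fourth difference = 72, so extend:
246 + 72 = 318;  554 + 318 = 872;  1031 + 872 = 1903;  1710 + 1903 = 3613

3613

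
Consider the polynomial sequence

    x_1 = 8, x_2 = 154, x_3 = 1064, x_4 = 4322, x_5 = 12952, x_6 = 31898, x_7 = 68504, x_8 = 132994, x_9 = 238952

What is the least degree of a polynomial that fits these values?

5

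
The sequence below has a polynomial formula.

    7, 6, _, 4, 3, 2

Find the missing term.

5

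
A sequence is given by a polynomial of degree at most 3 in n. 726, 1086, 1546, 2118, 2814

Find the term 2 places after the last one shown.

4626

Δ: 360, 460, 572, 696
Δ²: 100, 112, 124
Δ³: 12, 12
Third differences constant at 12.
124 + 12 = 136;  696 + 136 = 832;  2814 + 832 = 3646
136 + 12 = 148;  832 + 148 = 980;  3646 + 980 = 4626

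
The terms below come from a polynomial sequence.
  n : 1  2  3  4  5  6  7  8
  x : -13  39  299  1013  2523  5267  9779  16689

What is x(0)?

First differences: 52  260  714  1510  2744  4512  6910
Second differences: 208  454  796  1234  1768  2398
Third differences: 246  342  438  534  630
Fourth differences: 96  96  96  96
The fourth differences are constant at 96.
Work back: 246 − 96 = 150;  208 − 150 = 58;  52 − 58 = -6;  -13 + 6 = -7

-7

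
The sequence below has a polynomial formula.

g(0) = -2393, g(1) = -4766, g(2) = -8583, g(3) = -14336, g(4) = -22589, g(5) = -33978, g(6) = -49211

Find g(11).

-212856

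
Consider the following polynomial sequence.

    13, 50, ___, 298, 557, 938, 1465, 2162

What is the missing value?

137

Using the last 5 terms:
D1: 259  381  527  697
D2: 122  146  170
D3: 24  24
Constant third difference = 24.
Extend backward: 122 − 24 = 98;  259 − 98 = 161;  298 − 161 = 137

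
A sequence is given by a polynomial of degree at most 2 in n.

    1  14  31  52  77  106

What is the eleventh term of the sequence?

311

First differences: 13, 17, 21, 25, 29
Second differences: 4, 4, 4, 4
Second differences constant at 4.
29 + 4 = 33;  106 + 33 = 139
33 + 4 = 37;  139 + 37 = 176
37 + 4 = 41;  176 + 41 = 217
41 + 4 = 45;  217 + 45 = 262
45 + 4 = 49;  262 + 49 = 311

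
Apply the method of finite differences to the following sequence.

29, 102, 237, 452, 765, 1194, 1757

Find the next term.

2472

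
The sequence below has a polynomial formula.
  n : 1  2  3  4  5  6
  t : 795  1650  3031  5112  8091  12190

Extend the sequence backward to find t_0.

316

D1: 855, 1381, 2081, 2979, 4099
D2: 526, 700, 898, 1120
D3: 174, 198, 222
D4: 24, 24
The fourth differences are constant at 24.
Work back: 174 − 24 = 150;  526 − 150 = 376;  855 − 376 = 479;  795 − 479 = 316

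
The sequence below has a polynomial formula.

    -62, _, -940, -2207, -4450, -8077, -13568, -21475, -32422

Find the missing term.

-313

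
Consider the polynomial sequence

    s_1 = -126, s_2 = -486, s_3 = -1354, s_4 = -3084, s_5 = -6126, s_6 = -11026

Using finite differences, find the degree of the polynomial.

D1: -360, -868, -1730, -3042, -4900
D2: -508, -862, -1312, -1858
D3: -354, -450, -546
D4: -96, -96
The fourth differences are constant, so the polynomial has degree 4.

4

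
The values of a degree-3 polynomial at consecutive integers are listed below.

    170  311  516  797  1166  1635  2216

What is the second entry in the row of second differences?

76

Δ: 141, 205, 281, 369, 469, 581
Δ²: 64, 76, 88, 100, 112
Δ³: 12, 12, 12, 12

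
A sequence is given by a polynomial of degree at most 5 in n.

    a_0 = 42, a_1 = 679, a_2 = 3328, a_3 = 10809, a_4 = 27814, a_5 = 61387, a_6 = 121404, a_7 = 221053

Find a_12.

2067678

D1: 637, 2649, 7481, 17005, 33573, 60017, 99649
D2: 2012, 4832, 9524, 16568, 26444, 39632
D3: 2820, 4692, 7044, 9876, 13188
D4: 1872, 2352, 2832, 3312
D5: 480, 480, 480
Constant fifth difference = 480, so extend:
3312 + 480 = 3792;  13188 + 3792 = 16980;  39632 + 16980 = 56612;  99649 + 56612 = 156261;  221053 + 156261 = 377314
3792 + 480 = 4272;  16980 + 4272 = 21252;  56612 + 21252 = 77864;  156261 + 77864 = 234125;  377314 + 234125 = 611439
4272 + 480 = 4752;  21252 + 4752 = 26004;  77864 + 26004 = 103868;  234125 + 103868 = 337993;  611439 + 337993 = 949432
4752 + 480 = 5232;  26004 + 5232 = 31236;  103868 + 31236 = 135104;  337993 + 135104 = 473097;  949432 + 473097 = 1422529
5232 + 480 = 5712;  31236 + 5712 = 36948;  135104 + 36948 = 172052;  473097 + 172052 = 645149;  1422529 + 645149 = 2067678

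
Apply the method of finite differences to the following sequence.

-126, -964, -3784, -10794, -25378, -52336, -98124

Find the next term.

-838, -2820, -7010, -14584, -26958, -45788
-1982, -4190, -7574, -12374, -18830
-2208, -3384, -4800, -6456
-1176, -1416, -1656
-240, -240
The fifth differences are constant (-240).
-1656 − 240 = -1896;  -6456 − 1896 = -8352;  -18830 − 8352 = -27182;  -45788 − 27182 = -72970;  -98124 − 72970 = -171094

-171094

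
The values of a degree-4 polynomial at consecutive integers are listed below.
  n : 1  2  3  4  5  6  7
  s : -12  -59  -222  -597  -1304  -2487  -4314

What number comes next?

D1: -47, -163, -375, -707, -1183, -1827
D2: -116, -212, -332, -476, -644
D3: -96, -120, -144, -168
D4: -24, -24, -24
Constant fourth difference = -24, so extend:
-168 − 24 = -192;  -644 − 192 = -836;  -1827 − 836 = -2663;  -4314 − 2663 = -6977

-6977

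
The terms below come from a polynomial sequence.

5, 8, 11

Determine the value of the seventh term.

23

Δ: 3, 3
First differences constant at 3.
11 + 3 = 14
14 + 3 = 17
17 + 3 = 20
20 + 3 = 23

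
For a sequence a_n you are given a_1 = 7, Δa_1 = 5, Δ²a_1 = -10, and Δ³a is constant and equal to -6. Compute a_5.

-57

Build the table forward from the leading diagonal:
D3: -6, -6, -6, -6, -6
D2: -10, -16, -22, -28, -34
D1: 5, -5, -21, -43, -71
a: 7, 12, 7, -14, -57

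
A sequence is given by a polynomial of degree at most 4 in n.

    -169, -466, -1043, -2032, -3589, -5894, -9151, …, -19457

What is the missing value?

-13588

Using the first 7 terms:
-297  -577  -989  -1557  -2305  -3257
-280  -412  -568  -748  -952
-132  -156  -180  -204
-24  -24  -24
Constant fourth difference = -24.
Extend forward: -204 − 24 = -228;  -952 − 228 = -1180;  -3257 − 1180 = -4437;  -9151 − 4437 = -13588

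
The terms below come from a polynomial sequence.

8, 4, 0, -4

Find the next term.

-8

Δ: -4, -4, -4
The first differences are constant (-4).
-4 − 4 = -8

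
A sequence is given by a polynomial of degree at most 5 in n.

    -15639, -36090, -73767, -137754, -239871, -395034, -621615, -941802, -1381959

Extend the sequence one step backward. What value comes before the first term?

-5706

D1: -20451, -37677, -63987, -102117, -155163, -226581, -320187, -440157
D2: -17226, -26310, -38130, -53046, -71418, -93606, -119970
D3: -9084, -11820, -14916, -18372, -22188, -26364
D4: -2736, -3096, -3456, -3816, -4176
D5: -360, -360, -360, -360
The fifth differences are constant at -360.
Work back: -2736 + 360 = -2376;  -9084 + 2376 = -6708;  -17226 + 6708 = -10518;  -20451 + 10518 = -9933;  -15639 + 9933 = -5706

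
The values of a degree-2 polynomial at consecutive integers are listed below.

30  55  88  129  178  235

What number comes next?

First differences: 25, 33, 41, 49, 57
Second differences: 8, 8, 8, 8
The second differences are constant (8).
57 + 8 = 65;  235 + 65 = 300

300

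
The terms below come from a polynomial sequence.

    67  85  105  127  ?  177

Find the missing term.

Using the first 4 terms:
First differences: 18, 20, 22
Second differences: 2, 2
Constant second difference = 2.
Extend forward: 22 + 2 = 24;  127 + 24 = 151

151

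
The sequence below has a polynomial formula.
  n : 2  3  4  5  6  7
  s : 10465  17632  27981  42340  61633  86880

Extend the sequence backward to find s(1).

5748

D1: 7167, 10349, 14359, 19293, 25247
D2: 3182, 4010, 4934, 5954
D3: 828, 924, 1020
D4: 96, 96
The fourth differences are constant at 96.
Work back: 828 − 96 = 732;  3182 − 732 = 2450;  7167 − 2450 = 4717;  10465 − 4717 = 5748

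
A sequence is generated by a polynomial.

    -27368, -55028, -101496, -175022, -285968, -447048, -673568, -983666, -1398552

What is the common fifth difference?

-240

D1: -27660, -46468, -73526, -110946, -161080, -226520, -310098, -414886
D2: -18808, -27058, -37420, -50134, -65440, -83578, -104788
D3: -8250, -10362, -12714, -15306, -18138, -21210
D4: -2112, -2352, -2592, -2832, -3072
D5: -240, -240, -240, -240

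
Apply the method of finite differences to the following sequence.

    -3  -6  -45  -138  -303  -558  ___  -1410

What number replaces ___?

-921

Using the first 6 terms:
-3  -39  -93  -165  -255
-36  -54  -72  -90
-18  -18  -18
Constant third difference = -18.
Extend forward: -90 − 18 = -108;  -255 − 108 = -363;  -558 − 363 = -921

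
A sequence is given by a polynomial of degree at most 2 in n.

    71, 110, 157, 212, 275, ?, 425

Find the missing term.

Using the first 5 terms:
Δ: 39  47  55  63
Δ²: 8  8  8
Constant second difference = 8.
Extend forward: 63 + 8 = 71;  275 + 71 = 346

346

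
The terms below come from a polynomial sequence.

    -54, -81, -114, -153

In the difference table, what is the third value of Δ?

Δ: -27, -33, -39
Δ²: -6, -6

-39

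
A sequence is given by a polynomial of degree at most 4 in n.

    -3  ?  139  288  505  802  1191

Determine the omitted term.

Using the last 5 terms:
149  217  297  389
68  80  92
12  12
Constant third difference = 12.
Extend backward: 68 − 12 = 56;  149 − 56 = 93;  139 − 93 = 46

46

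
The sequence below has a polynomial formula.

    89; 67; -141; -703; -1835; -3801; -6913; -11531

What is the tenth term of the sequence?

-22  -208  -562  -1132  -1966  -3112  -4618
-186  -354  -570  -834  -1146  -1506
-168  -216  -264  -312  -360
-48  -48  -48  -48
Fourth differences constant at -48.
-360 − 48 = -408;  -1506 − 408 = -1914;  -4618 − 1914 = -6532;  -11531 − 6532 = -18063
-408 − 48 = -456;  -1914 − 456 = -2370;  -6532 − 2370 = -8902;  -18063 − 8902 = -26965

-26965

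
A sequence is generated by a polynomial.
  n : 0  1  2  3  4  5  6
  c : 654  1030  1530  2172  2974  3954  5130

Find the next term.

6520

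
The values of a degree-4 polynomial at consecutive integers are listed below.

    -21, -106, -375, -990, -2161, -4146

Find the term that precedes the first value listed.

Δ: -85, -269, -615, -1171, -1985
Δ²: -184, -346, -556, -814
Δ³: -162, -210, -258
Δ⁴: -48, -48
The fourth differences are constant at -48.
Work back: -162 + 48 = -114;  -184 + 114 = -70;  -85 + 70 = -15;  -21 + 15 = -6

-6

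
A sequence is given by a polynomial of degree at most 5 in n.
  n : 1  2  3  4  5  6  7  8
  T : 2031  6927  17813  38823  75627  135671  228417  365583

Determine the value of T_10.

832767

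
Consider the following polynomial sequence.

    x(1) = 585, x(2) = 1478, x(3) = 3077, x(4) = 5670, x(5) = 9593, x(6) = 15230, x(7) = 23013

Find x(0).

158

First differences: 893  1599  2593  3923  5637  7783
Second differences: 706  994  1330  1714  2146
Third differences: 288  336  384  432
Fourth differences: 48  48  48
The fourth differences are constant at 48.
Work back: 288 − 48 = 240;  706 − 240 = 466;  893 − 466 = 427;  585 − 427 = 158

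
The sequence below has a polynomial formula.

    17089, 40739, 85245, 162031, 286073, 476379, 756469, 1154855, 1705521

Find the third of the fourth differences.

4512

D1: 23650, 44506, 76786, 124042, 190306, 280090, 398386, 550666
D2: 20856, 32280, 47256, 66264, 89784, 118296, 152280
D3: 11424, 14976, 19008, 23520, 28512, 33984
D4: 3552, 4032, 4512, 4992, 5472
D5: 480, 480, 480, 480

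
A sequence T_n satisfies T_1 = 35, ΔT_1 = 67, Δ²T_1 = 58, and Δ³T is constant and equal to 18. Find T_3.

Build the table forward from the leading diagonal:
D3: 18  18  18
D2: 58  76  94
D1: 67  125  201
T: 35  102  227

227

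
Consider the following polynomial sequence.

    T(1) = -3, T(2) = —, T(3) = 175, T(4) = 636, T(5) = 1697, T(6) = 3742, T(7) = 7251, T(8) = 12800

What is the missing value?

Using the last 6 terms:
D1: 461  1061  2045  3509  5549
D2: 600  984  1464  2040
D3: 384  480  576
D4: 96  96
Constant fourth difference = 96.
Extend backward: 384 − 96 = 288;  600 − 288 = 312;  461 − 312 = 149;  175 − 149 = 26

26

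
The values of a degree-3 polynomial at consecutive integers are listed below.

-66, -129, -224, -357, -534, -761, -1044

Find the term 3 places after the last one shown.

-2289

-63 , -95 , -133 , -177 , -227 , -283
-32 , -38 , -44 , -50 , -56
-6 , -6 , -6 , -6
The third differences are constant (-6).
-56 − 6 = -62;  -283 − 62 = -345;  -1044 − 345 = -1389
-62 − 6 = -68;  -345 − 68 = -413;  -1389 − 413 = -1802
-68 − 6 = -74;  -413 − 74 = -487;  -1802 − 487 = -2289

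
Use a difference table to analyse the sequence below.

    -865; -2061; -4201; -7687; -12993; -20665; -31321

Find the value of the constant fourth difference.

-72

D1: -1196, -2140, -3486, -5306, -7672, -10656
D2: -944, -1346, -1820, -2366, -2984
D3: -402, -474, -546, -618
D4: -72, -72, -72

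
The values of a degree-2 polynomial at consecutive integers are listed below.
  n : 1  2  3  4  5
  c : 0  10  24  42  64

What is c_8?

Δ: 10 , 14 , 18 , 22
Δ²: 4 , 4 , 4
The second differences are constant (4).
22 + 4 = 26;  64 + 26 = 90
26 + 4 = 30;  90 + 30 = 120
30 + 4 = 34;  120 + 34 = 154

154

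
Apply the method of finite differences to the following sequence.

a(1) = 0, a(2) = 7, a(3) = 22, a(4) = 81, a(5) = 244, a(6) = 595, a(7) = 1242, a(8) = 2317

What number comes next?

First differences: 7  15  59  163  351  647  1075
Second differences: 8  44  104  188  296  428
Third differences: 36  60  84  108  132
Fourth differences: 24  24  24  24
Constant fourth difference = 24, so extend:
132 + 24 = 156;  428 + 156 = 584;  1075 + 584 = 1659;  2317 + 1659 = 3976

3976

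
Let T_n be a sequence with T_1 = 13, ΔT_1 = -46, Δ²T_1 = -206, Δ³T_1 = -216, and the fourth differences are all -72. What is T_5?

Build the table forward from the leading diagonal:
Fourth differences: -72, -72, -72, -72, -72
Third differences: -216, -288, -360, -432, -504
Second differences: -206, -422, -710, -1070, -1502
First differences: -46, -252, -674, -1384, -2454
T: 13, -33, -285, -959, -2343

-2343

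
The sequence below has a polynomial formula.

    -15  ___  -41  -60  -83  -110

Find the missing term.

-26

Using the last 4 terms:
Δ: -19  -23  -27
Δ²: -4  -4
Constant second difference = -4.
Extend backward: -19 + 4 = -15;  -41 + 15 = -26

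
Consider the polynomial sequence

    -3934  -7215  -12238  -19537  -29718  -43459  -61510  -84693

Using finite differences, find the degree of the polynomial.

4

Δ: -3281, -5023, -7299, -10181, -13741, -18051, -23183
Δ²: -1742, -2276, -2882, -3560, -4310, -5132
Δ³: -534, -606, -678, -750, -822
Δ⁴: -72, -72, -72, -72
The fourth differences are constant, so the polynomial has degree 4.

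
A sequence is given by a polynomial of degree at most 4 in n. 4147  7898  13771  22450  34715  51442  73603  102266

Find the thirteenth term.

D1: 3751  5873  8679  12265  16727  22161  28663
D2: 2122  2806  3586  4462  5434  6502
D3: 684  780  876  972  1068
D4: 96  96  96  96
Fourth differences constant at 96.
1068 + 96 = 1164;  6502 + 1164 = 7666;  28663 + 7666 = 36329;  102266 + 36329 = 138595
1164 + 96 = 1260;  7666 + 1260 = 8926;  36329 + 8926 = 45255;  138595 + 45255 = 183850
1260 + 96 = 1356;  8926 + 1356 = 10282;  45255 + 10282 = 55537;  183850 + 55537 = 239387
1356 + 96 = 1452;  10282 + 1452 = 11734;  55537 + 11734 = 67271;  239387 + 67271 = 306658
1452 + 96 = 1548;  11734 + 1548 = 13282;  67271 + 13282 = 80553;  306658 + 80553 = 387211

387211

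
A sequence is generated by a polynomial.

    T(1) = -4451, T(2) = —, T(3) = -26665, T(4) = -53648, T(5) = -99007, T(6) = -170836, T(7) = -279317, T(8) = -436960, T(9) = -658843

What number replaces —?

Using the last 7 terms:
D1: -26983, -45359, -71829, -108481, -157643, -221883
D2: -18376, -26470, -36652, -49162, -64240
D3: -8094, -10182, -12510, -15078
D4: -2088, -2328, -2568
D5: -240, -240
Constant fifth difference = -240.
Extend backward: -2088 + 240 = -1848;  -8094 + 1848 = -6246;  -18376 + 6246 = -12130;  -26983 + 12130 = -14853;  -26665 + 14853 = -11812

-11812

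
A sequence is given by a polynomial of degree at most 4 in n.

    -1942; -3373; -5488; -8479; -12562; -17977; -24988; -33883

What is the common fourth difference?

-24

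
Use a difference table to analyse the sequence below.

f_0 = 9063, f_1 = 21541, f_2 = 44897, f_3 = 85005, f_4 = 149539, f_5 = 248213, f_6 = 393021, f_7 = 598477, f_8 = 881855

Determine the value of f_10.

1766713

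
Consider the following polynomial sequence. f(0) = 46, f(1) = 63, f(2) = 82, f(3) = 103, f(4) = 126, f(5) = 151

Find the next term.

17, 19, 21, 23, 25
2, 2, 2, 2
Second differences constant at 2.
25 + 2 = 27;  151 + 27 = 178

178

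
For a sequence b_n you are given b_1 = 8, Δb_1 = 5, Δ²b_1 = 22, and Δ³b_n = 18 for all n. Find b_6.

433

Build the table forward from the leading diagonal:
D3: 18  18  18  18  18  18
D2: 22  40  58  76  94  112
D1: 5  27  67  125  201  295
b: 8  13  40  107  232  433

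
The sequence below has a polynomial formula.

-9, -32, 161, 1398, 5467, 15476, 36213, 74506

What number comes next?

139583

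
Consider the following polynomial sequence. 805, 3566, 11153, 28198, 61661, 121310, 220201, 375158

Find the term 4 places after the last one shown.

2050886

D1: 2761, 7587, 17045, 33463, 59649, 98891, 154957
D2: 4826, 9458, 16418, 26186, 39242, 56066
D3: 4632, 6960, 9768, 13056, 16824
D4: 2328, 2808, 3288, 3768
D5: 480, 480, 480
Fifth differences constant at 480.
3768 + 480 = 4248;  16824 + 4248 = 21072;  56066 + 21072 = 77138;  154957 + 77138 = 232095;  375158 + 232095 = 607253
4248 + 480 = 4728;  21072 + 4728 = 25800;  77138 + 25800 = 102938;  232095 + 102938 = 335033;  607253 + 335033 = 942286
4728 + 480 = 5208;  25800 + 5208 = 31008;  102938 + 31008 = 133946;  335033 + 133946 = 468979;  942286 + 468979 = 1411265
5208 + 480 = 5688;  31008 + 5688 = 36696;  133946 + 36696 = 170642;  468979 + 170642 = 639621;  1411265 + 639621 = 2050886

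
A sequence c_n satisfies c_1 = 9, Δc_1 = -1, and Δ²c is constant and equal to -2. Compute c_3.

5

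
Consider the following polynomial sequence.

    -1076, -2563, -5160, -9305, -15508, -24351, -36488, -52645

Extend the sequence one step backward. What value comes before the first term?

Δ: -1487, -2597, -4145, -6203, -8843, -12137, -16157
Δ²: -1110, -1548, -2058, -2640, -3294, -4020
Δ³: -438, -510, -582, -654, -726
Δ⁴: -72, -72, -72, -72
The fourth differences are constant at -72.
Work back: -438 + 72 = -366;  -1110 + 366 = -744;  -1487 + 744 = -743;  -1076 + 743 = -333

-333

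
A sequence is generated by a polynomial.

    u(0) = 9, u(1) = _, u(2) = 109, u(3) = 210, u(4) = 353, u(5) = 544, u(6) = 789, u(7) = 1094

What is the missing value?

44

Using the last 6 terms:
D1: 101  143  191  245  305
D2: 42  48  54  60
D3: 6  6  6
Constant third difference = 6.
Extend backward: 42 − 6 = 36;  101 − 36 = 65;  109 − 65 = 44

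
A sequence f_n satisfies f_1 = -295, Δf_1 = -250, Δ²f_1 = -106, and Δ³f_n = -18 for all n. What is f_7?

Build the table forward from the leading diagonal:
Δ³: -18, -18, -18, -18, -18, -18, -18
Δ²: -106, -124, -142, -160, -178, -196, -214
Δ: -250, -356, -480, -622, -782, -960, -1156
f: -295, -545, -901, -1381, -2003, -2785, -3745

-3745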